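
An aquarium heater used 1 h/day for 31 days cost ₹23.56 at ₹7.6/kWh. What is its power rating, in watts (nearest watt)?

Energy = ₹23.56 ÷ ₹7.6/kWh = 3.1 kWh
Runtime = 1 h/day × 31 days = 31 h
Power = 3.1 kWh ÷ 31 h = 0.1 kW = 100 W

100 W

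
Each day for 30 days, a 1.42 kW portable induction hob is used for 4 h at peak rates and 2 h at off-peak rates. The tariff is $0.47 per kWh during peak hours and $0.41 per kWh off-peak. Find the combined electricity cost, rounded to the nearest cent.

$115.02

Peak energy = 1.42 kW × 4 h × 30 = 170.4 kWh
Off-peak energy = 1.42 kW × 2 h × 30 = 85.2 kWh
Cost = 170.4 × $0.47 + 85.2 × $0.41 = $80.088 + $34.932 = $115.02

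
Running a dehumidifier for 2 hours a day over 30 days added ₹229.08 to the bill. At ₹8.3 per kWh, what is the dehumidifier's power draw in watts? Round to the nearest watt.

460 W

Energy = ₹229.08 ÷ ₹8.3/kWh = 27.6 kWh
Runtime = 2 h/day × 30 days = 60 h
Power = 27.6 kWh ÷ 60 h = 0.46 kW = 460 W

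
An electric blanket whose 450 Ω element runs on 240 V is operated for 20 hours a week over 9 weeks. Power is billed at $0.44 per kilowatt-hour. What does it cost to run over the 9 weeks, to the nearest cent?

$10.14

Power = V²/R = 240²/450 = 128 W = 0.128 kW
Runtime = 20 h/week × 9 weeks = 180 h
Energy = 0.128 kW × 180 h = 23.04 kWh
Cost = 23.04 kWh × $0.44/kWh = $10.14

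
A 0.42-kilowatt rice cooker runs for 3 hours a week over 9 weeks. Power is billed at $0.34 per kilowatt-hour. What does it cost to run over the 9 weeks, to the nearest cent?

$3.86

Runtime = 3 h/week × 9 weeks = 27 h
Energy = 0.42 kW × 27 h = 11.34 kWh
Cost = 11.34 kWh × $0.34/kWh = $3.86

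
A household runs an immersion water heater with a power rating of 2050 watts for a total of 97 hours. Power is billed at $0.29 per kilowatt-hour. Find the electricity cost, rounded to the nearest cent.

$57.67

Energy = 2.05 kW × 97 h = 198.85 kWh
Cost = 198.85 kWh × $0.29/kWh = $57.67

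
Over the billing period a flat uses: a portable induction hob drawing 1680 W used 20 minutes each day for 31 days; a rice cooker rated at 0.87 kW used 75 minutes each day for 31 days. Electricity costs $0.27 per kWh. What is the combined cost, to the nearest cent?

$13.79

portable induction hob: Runtime = 20 min × 31 = 620 min = 10.333333… h
portable induction hob: 1.68 kW × 10.333333… h = 17.36 kWh
rice cooker: Runtime = 75 min × 31 = 2325 min = 38.75 h
rice cooker: 0.87 kW × 38.75 h = 33.7125 kWh
Total energy = 51.0725 kWh
Cost = 51.0725 × $0.27 = $13.79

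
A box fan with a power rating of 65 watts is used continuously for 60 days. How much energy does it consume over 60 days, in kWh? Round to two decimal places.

Runtime = 24 h × 60 = 1440 h
Energy = 0.065 kW × 1440 h = 93.6 kWh

93.60 kWh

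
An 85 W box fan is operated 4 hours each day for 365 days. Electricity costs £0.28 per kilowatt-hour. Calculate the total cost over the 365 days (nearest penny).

Runtime = 4 h/day × 365 days = 1460 h
Energy = 0.085 kW × 1460 h = 124.1 kWh
Cost = 124.1 kWh × £0.28/kWh = £34.75

£34.75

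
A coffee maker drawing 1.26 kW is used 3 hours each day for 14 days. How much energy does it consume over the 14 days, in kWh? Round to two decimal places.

52.92 kWh

Runtime = 3 h/day × 14 days = 42 h
Energy = 1.26 kW × 42 h = 52.92 kWh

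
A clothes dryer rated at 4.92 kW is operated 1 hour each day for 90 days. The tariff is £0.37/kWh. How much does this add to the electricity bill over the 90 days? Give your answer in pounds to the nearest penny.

Runtime = 1 h/day × 90 days = 90 h
Energy = 4.92 kW × 90 h = 442.8 kWh
Cost = 442.8 kWh × £0.37/kWh = £163.84

£163.84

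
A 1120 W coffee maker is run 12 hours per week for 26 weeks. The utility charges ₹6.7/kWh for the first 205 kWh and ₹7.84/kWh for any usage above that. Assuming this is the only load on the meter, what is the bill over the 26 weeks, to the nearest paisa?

₹2505.91

Runtime = 12 h/week × 26 weeks = 312 h
Energy = 1.12 kW × 312 h = 349.44 kWh
Tier 1 (0–205 kWh): 205 × ₹6.7 = ₹1373.5
Above 205 kWh: 144.44 × ₹7.84 = ₹1132.4096
Bill = ₹2505.91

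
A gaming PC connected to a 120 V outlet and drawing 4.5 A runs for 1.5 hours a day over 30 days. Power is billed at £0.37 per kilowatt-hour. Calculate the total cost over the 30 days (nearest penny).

Power = 4.5 A × 120 V = 540 W = 0.54 kW
Runtime = 1.5 h/day × 30 days = 45 h
Energy = 0.54 kW × 45 h = 24.3 kWh
Cost = 24.3 kWh × £0.37/kWh = £8.99

£8.99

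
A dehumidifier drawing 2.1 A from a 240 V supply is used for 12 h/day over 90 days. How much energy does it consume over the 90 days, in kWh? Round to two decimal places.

544.32 kWh

Power = 2.1 A × 240 V = 504 W = 0.504 kW
Runtime = 12 h/day × 90 days = 1080 h
Energy = 0.504 kW × 1080 h = 544.32 kWh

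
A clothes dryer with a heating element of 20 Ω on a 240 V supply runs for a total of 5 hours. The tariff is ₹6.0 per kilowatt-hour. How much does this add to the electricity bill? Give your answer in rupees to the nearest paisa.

Power = V²/R = 240²/20 = 2880 W = 2.88 kW
Energy = 2.88 kW × 5 h = 14.4 kWh
Cost = 14.4 kWh × ₹6.0/kWh = ₹86.40

₹86.40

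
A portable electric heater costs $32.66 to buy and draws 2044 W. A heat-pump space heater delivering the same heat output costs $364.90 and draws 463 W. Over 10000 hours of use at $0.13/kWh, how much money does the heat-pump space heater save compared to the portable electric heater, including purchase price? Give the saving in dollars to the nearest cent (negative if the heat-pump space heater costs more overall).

portable electric heater: $32.66 + (2044/1000) kW × 10000 h × $0.13 = $32.66 + $2657.2 = $2689.86
heat-pump space heater: $364.90 + (463/1000) kW × 10000 h × $0.13 = $364.90 + $601.9 = $966.8
Saving = $2689.86 − $966.8 = $1723.06

$1723.06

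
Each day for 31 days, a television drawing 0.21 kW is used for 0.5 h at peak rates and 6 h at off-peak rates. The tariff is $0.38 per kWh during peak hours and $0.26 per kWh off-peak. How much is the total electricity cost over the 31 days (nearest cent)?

$11.39

Peak energy = 0.21 kW × 0.5 h × 31 = 3.255 kWh
Off-peak energy = 0.21 kW × 6 h × 31 = 39.06 kWh
Cost = 3.255 × $0.38 + 39.06 × $0.26 = $1.2369 + $10.1556 = $11.39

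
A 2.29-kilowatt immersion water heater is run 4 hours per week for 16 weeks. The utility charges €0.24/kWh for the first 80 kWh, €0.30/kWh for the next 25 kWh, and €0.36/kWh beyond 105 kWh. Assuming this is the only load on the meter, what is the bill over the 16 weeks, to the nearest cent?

Runtime = 4 h/week × 16 weeks = 64 h
Energy = 2.29 kW × 64 h = 146.56 kWh
Tier 1 (0–80 kWh): 80 × €0.24 = €19.2
Tier 2 (80–105 kWh): 25 × €0.30 = €7.5
Above 105 kWh: 41.56 × €0.36 = €14.9616
Bill = €41.66

€41.66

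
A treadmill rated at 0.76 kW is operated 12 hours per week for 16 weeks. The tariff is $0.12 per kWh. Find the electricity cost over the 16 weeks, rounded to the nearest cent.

$17.51

Runtime = 12 h/week × 16 weeks = 192 h
Energy = 0.76 kW × 192 h = 145.92 kWh
Cost = 145.92 kWh × $0.12/kWh = $17.51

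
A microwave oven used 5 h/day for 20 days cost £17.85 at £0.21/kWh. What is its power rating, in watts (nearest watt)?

Energy = £17.85 ÷ £0.21/kWh = 85 kWh
Runtime = 5 h/day × 20 days = 100 h
Power = 85 kWh ÷ 100 h = 0.85 kW = 850 W

850 W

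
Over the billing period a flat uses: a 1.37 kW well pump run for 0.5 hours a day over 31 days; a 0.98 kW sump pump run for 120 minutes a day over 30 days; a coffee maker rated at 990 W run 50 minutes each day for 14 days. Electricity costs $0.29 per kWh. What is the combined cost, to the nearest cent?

$26.56

well pump: Runtime = 0.5 h/day × 31 days = 15.5 h
well pump: 1.37 kW × 15.5 h = 21.235 kWh
sump pump: Runtime = 120 min × 30 = 3600 min = 60 h
sump pump: 0.98 kW × 60 h = 58.8 kWh
coffee maker: Runtime = 50 min × 14 = 700 min = 11.666666… h
coffee maker: 0.99 kW × 11.666666… h = 11.55 kWh
Total energy = 91.585 kWh
Cost = 91.585 × $0.29 = $26.56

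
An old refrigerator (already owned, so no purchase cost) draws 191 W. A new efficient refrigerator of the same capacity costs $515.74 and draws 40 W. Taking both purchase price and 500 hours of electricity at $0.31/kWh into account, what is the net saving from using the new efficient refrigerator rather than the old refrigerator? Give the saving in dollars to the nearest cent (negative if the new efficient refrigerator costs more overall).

-$492.34

old refrigerator: $0.00 + (191/1000) kW × 500 h × $0.31 = $0.00 + $29.605 = $29.605
new efficient refrigerator: $515.74 + (40/1000) kW × 500 h × $0.31 = $515.74 + $6.2 = $521.94
Saving = $29.605 − $521.94 = −$492.335 → -$492.34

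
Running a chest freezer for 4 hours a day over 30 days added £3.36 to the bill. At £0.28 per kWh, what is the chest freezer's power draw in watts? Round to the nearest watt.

Energy = £3.36 ÷ £0.28/kWh = 12 kWh
Runtime = 4 h/day × 30 days = 120 h
Power = 12 kWh ÷ 120 h = 0.1 kW = 100 W

100 W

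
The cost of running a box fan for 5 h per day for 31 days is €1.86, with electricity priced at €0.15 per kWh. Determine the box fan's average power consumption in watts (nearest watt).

80 W

Energy = €1.86 ÷ €0.15/kWh = 12.4 kWh
Runtime = 5 h/day × 31 days = 155 h
Power = 12.4 kWh ÷ 155 h = 0.08 kW = 80 W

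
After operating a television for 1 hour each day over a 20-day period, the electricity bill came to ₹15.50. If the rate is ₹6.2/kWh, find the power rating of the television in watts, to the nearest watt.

125 W

Energy = ₹15.50 ÷ ₹6.2/kWh = 2.5 kWh
Runtime = 1 h/day × 20 days = 20 h
Power = 2.5 kWh ÷ 20 h = 0.125 kW = 125 W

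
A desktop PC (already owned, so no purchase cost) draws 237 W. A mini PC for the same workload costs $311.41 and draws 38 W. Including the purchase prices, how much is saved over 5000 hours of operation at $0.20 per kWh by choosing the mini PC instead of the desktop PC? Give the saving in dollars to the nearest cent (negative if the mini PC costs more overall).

desktop PC: $0.00 + (237/1000) kW × 5000 h × $0.20 = $0.00 + $237 = $237
mini PC: $311.41 + (38/1000) kW × 5000 h × $0.20 = $311.41 + $38 = $349.41
Saving = $237 − $349.41 = −$112.41

-$112.41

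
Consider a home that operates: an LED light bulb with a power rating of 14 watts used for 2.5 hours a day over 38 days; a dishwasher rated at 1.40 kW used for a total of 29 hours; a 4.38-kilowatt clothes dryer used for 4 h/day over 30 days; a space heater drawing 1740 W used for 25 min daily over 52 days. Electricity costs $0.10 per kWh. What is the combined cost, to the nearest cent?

$60.52

LED light bulb: Runtime = 2.5 h/day × 38 days = 95 h
LED light bulb: 0.014 kW × 95 h = 1.33 kWh
dishwasher: 1.4 kW × 29 h = 40.6 kWh
clothes dryer: Runtime = 4 h/day × 30 days = 120 h
clothes dryer: 4.38 kW × 120 h = 525.6 kWh
space heater: Runtime = 25 min × 52 = 1300 min = 21.666666… h
space heater: 1.74 kW × 21.666666… h = 37.7 kWh
Total energy = 605.23 kWh
Cost = 605.23 × $0.10 = $60.52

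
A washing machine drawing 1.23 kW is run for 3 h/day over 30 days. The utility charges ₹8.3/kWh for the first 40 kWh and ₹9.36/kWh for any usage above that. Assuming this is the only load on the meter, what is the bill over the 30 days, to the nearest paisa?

Runtime = 3 h/day × 30 days = 90 h
Energy = 1.23 kW × 90 h = 110.7 kWh
Tier 1 (0–40 kWh): 40 × ₹8.3 = ₹332
Above 40 kWh: 70.7 × ₹9.36 = ₹661.752
Bill = ₹993.75

₹993.75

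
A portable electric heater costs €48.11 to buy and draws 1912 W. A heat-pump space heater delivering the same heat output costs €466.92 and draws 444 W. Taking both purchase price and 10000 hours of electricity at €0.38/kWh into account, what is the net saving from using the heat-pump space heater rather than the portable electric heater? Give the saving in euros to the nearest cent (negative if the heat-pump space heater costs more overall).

portable electric heater: €48.11 + (1912/1000) kW × 10000 h × €0.38 = €48.11 + €7265.6 = €7313.71
heat-pump space heater: €466.92 + (444/1000) kW × 10000 h × €0.38 = €466.92 + €1687.2 = €2154.12
Saving = €7313.71 − €2154.12 = €5159.59

€5159.59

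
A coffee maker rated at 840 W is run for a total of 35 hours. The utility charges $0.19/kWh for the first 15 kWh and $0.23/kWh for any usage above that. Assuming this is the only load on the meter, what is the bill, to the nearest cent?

Energy = 0.84 kW × 35 h = 29.4 kWh
Tier 1 (0–15 kWh): 15 × $0.19 = $2.85
Above 15 kWh: 14.4 × $0.23 = $3.312
Bill = $6.16

$6.16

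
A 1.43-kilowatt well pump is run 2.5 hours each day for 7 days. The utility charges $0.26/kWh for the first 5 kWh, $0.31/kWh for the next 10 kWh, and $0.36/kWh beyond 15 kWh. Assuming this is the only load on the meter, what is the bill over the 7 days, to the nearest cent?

$8.01

Runtime = 2.5 h/day × 7 days = 17.5 h
Energy = 1.43 kW × 17.5 h = 25.025 kWh
Tier 1 (0–5 kWh): 5 × $0.26 = $1.3
Tier 2 (5–15 kWh): 10 × $0.31 = $3.1
Above 15 kWh: 10.025 × $0.36 = $3.609
Bill = $8.01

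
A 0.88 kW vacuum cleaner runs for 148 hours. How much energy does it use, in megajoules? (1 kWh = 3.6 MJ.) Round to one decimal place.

Energy = 0.88 kW × 148 h = 130.24 kWh
= 130.24 × 3.6 MJ = 468.9 MJ

468.9 MJ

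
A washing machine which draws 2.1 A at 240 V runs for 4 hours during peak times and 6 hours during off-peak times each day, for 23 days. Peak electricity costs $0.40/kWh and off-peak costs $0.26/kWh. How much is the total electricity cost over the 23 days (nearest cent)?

$36.63

Power = 2.1 A × 240 V = 504 W = 0.504 kW
Peak energy = 0.504 kW × 4 h × 23 = 46.368 kWh
Off-peak energy = 0.504 kW × 6 h × 23 = 69.552 kWh
Cost = 46.368 × $0.40 + 69.552 × $0.26 = $18.5472 + $18.08352 = $36.63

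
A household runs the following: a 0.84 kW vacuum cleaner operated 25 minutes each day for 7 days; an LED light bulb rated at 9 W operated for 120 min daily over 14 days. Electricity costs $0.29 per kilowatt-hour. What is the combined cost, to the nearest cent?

$0.78

vacuum cleaner: Runtime = 25 min × 7 = 175 min = 2.916666… h
vacuum cleaner: 0.84 kW × 2.916666… h = 2.45 kWh
LED light bulb: Runtime = 120 min × 14 = 1680 min = 28 h
LED light bulb: 0.009 kW × 28 h = 0.252 kWh
Total energy = 2.702 kWh
Cost = 2.702 × $0.29 = $0.78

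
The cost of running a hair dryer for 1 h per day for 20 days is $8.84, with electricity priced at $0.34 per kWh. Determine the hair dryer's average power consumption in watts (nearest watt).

Energy = $8.84 ÷ $0.34/kWh = 26 kWh
Runtime = 1 h/day × 20 days = 20 h
Power = 26 kWh ÷ 20 h = 1.3 kW = 1300 W

1300 W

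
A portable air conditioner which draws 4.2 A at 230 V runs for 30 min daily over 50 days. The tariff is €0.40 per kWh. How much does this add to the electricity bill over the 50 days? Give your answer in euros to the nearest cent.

€9.66

Power = 4.2 A × 230 V = 966 W = 0.966 kW
Runtime = 30 min × 50 = 1500 min = 25 h
Energy = 0.966 kW × 25 h = 24.15 kWh
Cost = 24.15 kWh × €0.40/kWh = €9.66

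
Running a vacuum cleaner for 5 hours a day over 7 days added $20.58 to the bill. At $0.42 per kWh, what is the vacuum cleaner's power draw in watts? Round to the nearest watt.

Energy = $20.58 ÷ $0.42/kWh = 49 kWh
Runtime = 5 h/day × 7 days = 35 h
Power = 49 kWh ÷ 35 h = 1.4 kW = 1400 W

1400 W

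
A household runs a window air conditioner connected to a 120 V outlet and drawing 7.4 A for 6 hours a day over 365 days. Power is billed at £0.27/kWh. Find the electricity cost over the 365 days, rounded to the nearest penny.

£525.07

Power = 7.4 A × 120 V = 888 W = 0.888 kW
Runtime = 6 h/day × 365 days = 2190 h
Energy = 0.888 kW × 2190 h = 1944.72 kWh
Cost = 1944.72 kWh × £0.27/kWh = £525.07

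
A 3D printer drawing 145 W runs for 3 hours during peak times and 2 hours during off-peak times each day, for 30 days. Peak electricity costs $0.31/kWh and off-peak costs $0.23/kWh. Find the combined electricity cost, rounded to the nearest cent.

$6.05

Peak energy = 0.145 kW × 3 h × 30 = 13.05 kWh
Off-peak energy = 0.145 kW × 2 h × 30 = 8.7 kWh
Cost = 13.05 × $0.31 + 8.7 × $0.23 = $4.0455 + $2.001 = $6.05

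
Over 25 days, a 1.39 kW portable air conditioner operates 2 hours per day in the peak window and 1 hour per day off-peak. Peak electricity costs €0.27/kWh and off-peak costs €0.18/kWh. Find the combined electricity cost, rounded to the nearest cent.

€25.02

Peak energy = 1.39 kW × 2 h × 25 = 69.5 kWh
Off-peak energy = 1.39 kW × 1 h × 25 = 34.75 kWh
Cost = 69.5 × €0.27 + 34.75 × €0.18 = €18.765 + €6.255 = €25.02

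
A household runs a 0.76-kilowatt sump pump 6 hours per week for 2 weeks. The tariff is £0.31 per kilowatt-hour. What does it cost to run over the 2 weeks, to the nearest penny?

£2.83

Runtime = 6 h/week × 2 weeks = 12 h
Energy = 0.76 kW × 12 h = 9.12 kWh
Cost = 9.12 kWh × £0.31/kWh = £2.83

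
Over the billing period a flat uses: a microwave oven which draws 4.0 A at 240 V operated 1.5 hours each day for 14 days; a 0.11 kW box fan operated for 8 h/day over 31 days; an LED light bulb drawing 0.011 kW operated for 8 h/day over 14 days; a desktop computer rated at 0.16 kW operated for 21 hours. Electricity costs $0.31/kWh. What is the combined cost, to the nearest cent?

microwave oven: Power = 4.0 A × 240 V = 960 W = 0.96 kW
microwave oven: Runtime = 1.5 h/day × 14 days = 21 h
microwave oven: 0.96 kW × 21 h = 20.16 kWh
box fan: Runtime = 8 h/day × 31 days = 248 h
box fan: 0.11 kW × 248 h = 27.28 kWh
LED light bulb: Runtime = 8 h/day × 14 days = 112 h
LED light bulb: 0.011 kW × 112 h = 1.232 kWh
desktop computer: 0.16 kW × 21 h = 3.36 kWh
Total energy = 52.032 kWh
Cost = 52.032 × $0.31 = $16.13

$16.13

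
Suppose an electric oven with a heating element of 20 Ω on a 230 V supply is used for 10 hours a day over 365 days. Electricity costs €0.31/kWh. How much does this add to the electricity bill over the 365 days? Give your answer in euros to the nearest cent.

€2992.82

Power = V²/R = 230²/20 = 2645 W = 2.645 kW
Runtime = 10 h/day × 365 days = 3650 h
Energy = 2.645 kW × 3650 h = 9654.25 kWh
Cost = 9654.25 kWh × €0.31/kWh = €2992.82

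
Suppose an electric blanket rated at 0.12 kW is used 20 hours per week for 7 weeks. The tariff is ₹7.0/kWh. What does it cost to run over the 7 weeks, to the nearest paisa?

₹117.60

Runtime = 20 h/week × 7 weeks = 140 h
Energy = 0.12 kW × 140 h = 16.8 kWh
Cost = 16.8 kWh × ₹7.0/kWh = ₹117.60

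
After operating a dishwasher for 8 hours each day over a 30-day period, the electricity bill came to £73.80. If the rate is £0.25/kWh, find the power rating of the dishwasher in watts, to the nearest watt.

Energy = £73.80 ÷ £0.25/kWh = 295.2 kWh
Runtime = 8 h/day × 30 days = 240 h
Power = 295.2 kWh ÷ 240 h = 1.23 kW = 1230 W

1230 W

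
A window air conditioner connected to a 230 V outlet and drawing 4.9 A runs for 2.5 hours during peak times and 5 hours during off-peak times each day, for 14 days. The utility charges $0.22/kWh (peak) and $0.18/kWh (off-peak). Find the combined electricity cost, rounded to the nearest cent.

Power = 4.9 A × 230 V = 1127 W = 1.127 kW
Peak energy = 1.127 kW × 2.5 h × 14 = 39.445 kWh
Off-peak energy = 1.127 kW × 5 h × 14 = 78.89 kWh
Cost = 39.445 × $0.22 + 78.89 × $0.18 = $8.6779 + $14.2002 = $22.88

$22.88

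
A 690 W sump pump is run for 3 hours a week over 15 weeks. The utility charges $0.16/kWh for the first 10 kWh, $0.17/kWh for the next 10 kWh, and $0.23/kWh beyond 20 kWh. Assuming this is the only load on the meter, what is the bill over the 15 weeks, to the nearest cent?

Runtime = 3 h/week × 15 weeks = 45 h
Energy = 0.69 kW × 45 h = 31.05 kWh
Tier 1 (0–10 kWh): 10 × $0.16 = $1.6
Tier 2 (10–20 kWh): 10 × $0.17 = $1.7
Above 20 kWh: 11.05 × $0.23 = $2.5415
Bill = $5.84

$5.84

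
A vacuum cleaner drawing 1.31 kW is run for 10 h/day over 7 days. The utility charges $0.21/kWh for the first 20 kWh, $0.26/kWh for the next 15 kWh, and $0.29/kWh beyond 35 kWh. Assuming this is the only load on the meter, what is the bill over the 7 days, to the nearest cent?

$24.54

Runtime = 10 h/day × 7 days = 70 h
Energy = 1.31 kW × 70 h = 91.7 kWh
Tier 1 (0–20 kWh): 20 × $0.21 = $4.2
Tier 2 (20–35 kWh): 15 × $0.26 = $3.9
Above 35 kWh: 56.7 × $0.29 = $16.443
Bill = $24.54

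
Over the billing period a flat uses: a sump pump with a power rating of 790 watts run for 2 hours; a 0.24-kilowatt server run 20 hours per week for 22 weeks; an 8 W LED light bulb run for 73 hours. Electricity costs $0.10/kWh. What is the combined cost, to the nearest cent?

$10.78

sump pump: 0.79 kW × 2 h = 1.58 kWh
server: Runtime = 20 h/week × 22 weeks = 440 h
server: 0.24 kW × 440 h = 105.6 kWh
LED light bulb: 0.008 kW × 73 h = 0.584 kWh
Total energy = 107.764 kWh
Cost = 107.764 × $0.10 = $10.78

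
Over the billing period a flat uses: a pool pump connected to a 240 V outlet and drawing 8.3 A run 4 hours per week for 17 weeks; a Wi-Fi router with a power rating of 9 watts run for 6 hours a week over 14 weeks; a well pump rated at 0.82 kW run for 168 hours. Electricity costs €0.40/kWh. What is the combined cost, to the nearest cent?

€109.59

pool pump: Power = 8.3 A × 240 V = 1992 W = 1.992 kW
pool pump: Runtime = 4 h/week × 17 weeks = 68 h
pool pump: 1.992 kW × 68 h = 135.456 kWh
Wi-Fi router: Runtime = 6 h/week × 14 weeks = 84 h
Wi-Fi router: 0.009 kW × 84 h = 0.756 kWh
well pump: 0.82 kW × 168 h = 137.76 kWh
Total energy = 273.972 kWh
Cost = 273.972 × €0.40 = €109.59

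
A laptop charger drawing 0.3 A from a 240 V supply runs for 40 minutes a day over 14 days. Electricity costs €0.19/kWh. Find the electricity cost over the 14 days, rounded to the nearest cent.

€0.13

Power = 0.3 A × 240 V = 72 W = 0.072 kW
Runtime = 40 min × 14 = 560 min = 9.333333… h
Energy = 0.072 kW × 9.333333… h = 0.672 kWh
Cost = 0.672 kWh × €0.19/kWh = €0.13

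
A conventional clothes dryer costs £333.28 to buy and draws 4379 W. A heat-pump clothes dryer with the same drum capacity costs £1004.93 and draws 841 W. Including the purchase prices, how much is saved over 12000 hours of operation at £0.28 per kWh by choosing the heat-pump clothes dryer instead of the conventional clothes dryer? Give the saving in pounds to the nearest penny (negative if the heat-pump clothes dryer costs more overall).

£11216.03

conventional clothes dryer: £333.28 + (4379/1000) kW × 12000 h × £0.28 = £333.28 + £14713.44 = £15046.72
heat-pump clothes dryer: £1004.93 + (841/1000) kW × 12000 h × £0.28 = £1004.93 + £2825.76 = £3830.69
Saving = £15046.72 − £3830.69 = £11216.03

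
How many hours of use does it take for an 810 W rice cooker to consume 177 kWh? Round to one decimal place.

218.5 h

Hours = 177 kWh ÷ 0.81 kW = 218.5 h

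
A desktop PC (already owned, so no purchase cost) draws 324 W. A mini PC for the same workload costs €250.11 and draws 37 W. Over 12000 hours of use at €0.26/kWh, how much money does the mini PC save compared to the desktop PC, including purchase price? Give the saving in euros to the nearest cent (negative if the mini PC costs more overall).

desktop PC: €0.00 + (324/1000) kW × 12000 h × €0.26 = €0.00 + €1010.88 = €1010.88
mini PC: €250.11 + (37/1000) kW × 12000 h × €0.26 = €250.11 + €115.44 = €365.55
Saving = €1010.88 − €365.55 = €645.33

€645.33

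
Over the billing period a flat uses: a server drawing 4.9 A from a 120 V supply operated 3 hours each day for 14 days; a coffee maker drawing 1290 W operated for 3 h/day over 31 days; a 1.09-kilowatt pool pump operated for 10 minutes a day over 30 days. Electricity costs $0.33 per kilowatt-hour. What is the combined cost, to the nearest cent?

$49.54

server: Power = 4.9 A × 120 V = 588 W = 0.588 kW
server: Runtime = 3 h/day × 14 days = 42 h
server: 0.588 kW × 42 h = 24.696 kWh
coffee maker: Runtime = 3 h/day × 31 days = 93 h
coffee maker: 1.29 kW × 93 h = 119.97 kWh
pool pump: Runtime = 10 min × 30 = 300 min = 5 h
pool pump: 1.09 kW × 5 h = 5.45 kWh
Total energy = 150.116 kWh
Cost = 150.116 × $0.33 = $49.54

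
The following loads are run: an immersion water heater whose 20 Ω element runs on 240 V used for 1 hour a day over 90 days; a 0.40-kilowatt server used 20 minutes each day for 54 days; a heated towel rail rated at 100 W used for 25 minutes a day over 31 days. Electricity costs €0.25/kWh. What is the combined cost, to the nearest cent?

immersion water heater: Power = V²/R = 240²/20 = 2880 W = 2.88 kW
immersion water heater: Runtime = 1 h/day × 90 days = 90 h
immersion water heater: 2.88 kW × 90 h = 259.2 kWh
server: Runtime = 20 min × 54 = 1080 min = 18 h
server: 0.4 kW × 18 h = 7.2 kWh
heated towel rail: Runtime = 25 min × 31 = 775 min = 12.916666… h
heated towel rail: 0.1 kW × 12.916666… h = 1.291666… kWh
Total energy = 267.691666… kWh
Cost = 267.691666… × €0.25 = €66.92

€66.92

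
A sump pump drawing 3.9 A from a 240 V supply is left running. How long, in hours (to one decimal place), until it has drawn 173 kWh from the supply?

Power = 3.9 A × 240 V = 936 W = 0.936 kW
Hours = 173 kWh ÷ 0.936 kW = 184.8 h

184.8 h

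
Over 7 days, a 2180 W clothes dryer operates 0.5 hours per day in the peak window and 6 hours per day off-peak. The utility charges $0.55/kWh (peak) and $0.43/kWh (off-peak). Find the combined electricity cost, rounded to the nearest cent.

$43.57

Peak energy = 2.18 kW × 0.5 h × 7 = 7.63 kWh
Off-peak energy = 2.18 kW × 6 h × 7 = 91.56 kWh
Cost = 7.63 × $0.55 + 91.56 × $0.43 = $4.1965 + $39.3708 = $43.57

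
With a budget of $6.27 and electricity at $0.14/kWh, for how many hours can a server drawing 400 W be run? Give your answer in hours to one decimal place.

Energy available = $6.27 ÷ $0.14/kWh = 44.7857 kWh
Hours = 44.7857 kWh ÷ 0.4 kW = 112.0 h

112.0 h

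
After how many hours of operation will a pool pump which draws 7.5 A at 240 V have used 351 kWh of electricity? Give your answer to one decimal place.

195.0 h

Power = 7.5 A × 240 V = 1800 W = 1.8 kW
Hours = 351 kWh ÷ 1.8 kW = 195.0 h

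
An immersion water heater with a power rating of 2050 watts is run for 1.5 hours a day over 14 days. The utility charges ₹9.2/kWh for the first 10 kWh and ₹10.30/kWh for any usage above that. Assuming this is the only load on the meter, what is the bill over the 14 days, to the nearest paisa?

₹432.42

Runtime = 1.5 h/day × 14 days = 21 h
Energy = 2.05 kW × 21 h = 43.05 kWh
Tier 1 (0–10 kWh): 10 × ₹9.2 = ₹92
Above 10 kWh: 33.05 × ₹10.30 = ₹340.415
Bill = ₹432.42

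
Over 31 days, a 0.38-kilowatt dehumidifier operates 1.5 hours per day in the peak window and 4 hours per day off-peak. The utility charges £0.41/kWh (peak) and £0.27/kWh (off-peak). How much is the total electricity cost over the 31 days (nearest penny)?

Peak energy = 0.38 kW × 1.5 h × 31 = 17.67 kWh
Off-peak energy = 0.38 kW × 4 h × 31 = 47.12 kWh
Cost = 17.67 × £0.41 + 47.12 × £0.27 = £7.2447 + £12.7224 = £19.97

£19.97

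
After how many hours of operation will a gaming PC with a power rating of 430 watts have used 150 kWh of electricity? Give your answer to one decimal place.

348.8 h

Hours = 150 kWh ÷ 0.43 kW = 348.8 h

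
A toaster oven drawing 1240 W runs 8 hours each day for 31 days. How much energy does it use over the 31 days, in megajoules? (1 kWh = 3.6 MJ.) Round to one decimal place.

Runtime = 8 h/day × 31 days = 248 h
Energy = 1.24 kW × 248 h = 307.52 kWh
= 307.52 × 3.6 MJ = 1107.1 MJ

1107.1 MJ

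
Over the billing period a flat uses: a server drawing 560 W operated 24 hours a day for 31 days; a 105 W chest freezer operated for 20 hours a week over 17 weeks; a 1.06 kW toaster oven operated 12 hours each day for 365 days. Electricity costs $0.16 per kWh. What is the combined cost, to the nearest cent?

server: Runtime = 24 h × 31 = 744 h
server: 0.56 kW × 744 h = 416.64 kWh
chest freezer: Runtime = 20 h/week × 17 weeks = 340 h
chest freezer: 0.105 kW × 340 h = 35.7 kWh
toaster oven: Runtime = 12 h/day × 365 days = 4380 h
toaster oven: 1.06 kW × 4380 h = 4642.8 kWh
Total energy = 5095.14 kWh
Cost = 5095.14 × $0.16 = $815.22

$815.22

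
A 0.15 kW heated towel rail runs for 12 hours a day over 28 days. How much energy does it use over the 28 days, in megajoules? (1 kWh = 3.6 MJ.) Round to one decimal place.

Runtime = 12 h/day × 28 days = 336 h
Energy = 0.15 kW × 336 h = 50.4 kWh
= 50.4 × 3.6 MJ = 181.4 MJ

181.4 MJ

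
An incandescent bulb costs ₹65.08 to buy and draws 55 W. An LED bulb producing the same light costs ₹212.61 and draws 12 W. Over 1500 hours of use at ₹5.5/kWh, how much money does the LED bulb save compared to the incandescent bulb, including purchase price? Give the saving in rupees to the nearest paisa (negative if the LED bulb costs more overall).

incandescent bulb: ₹65.08 + (55/1000) kW × 1500 h × ₹5.5 = ₹65.08 + ₹453.75 = ₹518.83
LED bulb: ₹212.61 + (12/1000) kW × 1500 h × ₹5.5 = ₹212.61 + ₹99 = ₹311.61
Saving = ₹518.83 − ₹311.61 = ₹207.22

₹207.22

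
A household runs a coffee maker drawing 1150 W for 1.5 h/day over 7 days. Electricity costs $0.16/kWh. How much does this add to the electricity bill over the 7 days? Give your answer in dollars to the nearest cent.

Runtime = 1.5 h/day × 7 days = 10.5 h
Energy = 1.15 kW × 10.5 h = 12.075 kWh
Cost = 12.075 kWh × $0.16/kWh = $1.93

$1.93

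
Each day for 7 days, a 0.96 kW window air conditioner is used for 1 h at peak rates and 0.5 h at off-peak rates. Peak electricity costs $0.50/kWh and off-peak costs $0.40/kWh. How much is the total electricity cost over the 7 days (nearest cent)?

$4.70

Peak energy = 0.96 kW × 1 h × 7 = 6.72 kWh
Off-peak energy = 0.96 kW × 0.5 h × 7 = 3.36 kWh
Cost = 6.72 × $0.50 + 3.36 × $0.40 = $3.36 + $1.344 = $4.70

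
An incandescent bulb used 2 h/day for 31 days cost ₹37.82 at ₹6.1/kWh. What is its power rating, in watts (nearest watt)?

100 W

Energy = ₹37.82 ÷ ₹6.1/kWh = 6.2 kWh
Runtime = 2 h/day × 31 days = 62 h
Power = 6.2 kWh ÷ 62 h = 0.1 kW = 100 W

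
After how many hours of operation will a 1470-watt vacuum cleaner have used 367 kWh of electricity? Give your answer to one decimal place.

Hours = 367 kWh ÷ 1.47 kW = 249.7 h

249.7 h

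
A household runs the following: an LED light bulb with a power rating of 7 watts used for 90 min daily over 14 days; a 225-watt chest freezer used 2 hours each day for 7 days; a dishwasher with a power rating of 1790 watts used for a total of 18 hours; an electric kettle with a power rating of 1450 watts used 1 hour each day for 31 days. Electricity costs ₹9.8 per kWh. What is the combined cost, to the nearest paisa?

₹788.58

LED light bulb: Runtime = 90 min × 14 = 1260 min = 21 h
LED light bulb: 0.007 kW × 21 h = 0.147 kWh
chest freezer: Runtime = 2 h/day × 7 days = 14 h
chest freezer: 0.225 kW × 14 h = 3.15 kWh
dishwasher: 1.79 kW × 18 h = 32.22 kWh
electric kettle: Runtime = 1 h/day × 31 days = 31 h
electric kettle: 1.45 kW × 31 h = 44.95 kWh
Total energy = 80.467 kWh
Cost = 80.467 × ₹9.8 = ₹788.58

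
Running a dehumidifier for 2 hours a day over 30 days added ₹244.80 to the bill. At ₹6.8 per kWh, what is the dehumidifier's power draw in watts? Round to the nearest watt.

Energy = ₹244.80 ÷ ₹6.8/kWh = 36 kWh
Runtime = 2 h/day × 30 days = 60 h
Power = 36 kWh ÷ 60 h = 0.6 kW = 600 W

600 W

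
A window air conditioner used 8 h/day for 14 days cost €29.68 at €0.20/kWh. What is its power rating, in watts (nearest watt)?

Energy = €29.68 ÷ €0.20/kWh = 148.4 kWh
Runtime = 8 h/day × 14 days = 112 h
Power = 148.4 kWh ÷ 112 h = 1.325 kW = 1325 W

1325 W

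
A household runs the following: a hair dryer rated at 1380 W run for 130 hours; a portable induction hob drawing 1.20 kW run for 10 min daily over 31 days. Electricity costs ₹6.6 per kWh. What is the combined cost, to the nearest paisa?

₹1224.96

hair dryer: 1.38 kW × 130 h = 179.4 kWh
portable induction hob: Runtime = 10 min × 31 = 310 min = 5.166666… h
portable induction hob: 1.2 kW × 5.166666… h = 6.2 kWh
Total energy = 185.6 kWh
Cost = 185.6 × ₹6.6 = ₹1224.96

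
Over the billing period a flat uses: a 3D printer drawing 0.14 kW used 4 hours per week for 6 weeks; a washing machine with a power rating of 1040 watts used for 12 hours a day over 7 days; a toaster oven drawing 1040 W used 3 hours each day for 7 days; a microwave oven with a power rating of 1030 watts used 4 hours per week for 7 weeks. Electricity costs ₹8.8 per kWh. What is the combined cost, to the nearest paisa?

3D printer: Runtime = 4 h/week × 6 weeks = 24 h
3D printer: 0.14 kW × 24 h = 3.36 kWh
washing machine: Runtime = 12 h/day × 7 days = 84 h
washing machine: 1.04 kW × 84 h = 87.36 kWh
toaster oven: Runtime = 3 h/day × 7 days = 21 h
toaster oven: 1.04 kW × 21 h = 21.84 kWh
microwave oven: Runtime = 4 h/week × 7 weeks = 28 h
microwave oven: 1.03 kW × 28 h = 28.84 kWh
Total energy = 141.4 kWh
Cost = 141.4 × ₹8.8 = ₹1244.32

₹1244.32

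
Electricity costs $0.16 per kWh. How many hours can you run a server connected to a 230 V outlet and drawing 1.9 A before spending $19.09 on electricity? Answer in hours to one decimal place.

273.0 h

Power = 1.9 A × 230 V = 437 W = 0.437 kW
Energy available = $19.09 ÷ $0.16/kWh = 119.3125 kWh
Hours = 119.3125 kWh ÷ 0.437 kW = 273.0 h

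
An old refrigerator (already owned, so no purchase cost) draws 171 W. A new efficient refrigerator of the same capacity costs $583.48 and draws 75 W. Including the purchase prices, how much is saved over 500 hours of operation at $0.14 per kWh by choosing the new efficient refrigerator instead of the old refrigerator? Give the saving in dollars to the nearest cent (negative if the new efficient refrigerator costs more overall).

-$576.76

old refrigerator: $0.00 + (171/1000) kW × 500 h × $0.14 = $0.00 + $11.97 = $11.97
new efficient refrigerator: $583.48 + (75/1000) kW × 500 h × $0.14 = $583.48 + $5.25 = $588.73
Saving = $11.97 − $588.73 = −$576.76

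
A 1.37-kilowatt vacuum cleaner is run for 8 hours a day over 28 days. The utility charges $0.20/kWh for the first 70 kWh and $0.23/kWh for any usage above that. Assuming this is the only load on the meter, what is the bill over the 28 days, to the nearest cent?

Runtime = 8 h/day × 28 days = 224 h
Energy = 1.37 kW × 224 h = 306.88 kWh
Tier 1 (0–70 kWh): 70 × $0.20 = $14
Above 70 kWh: 236.88 × $0.23 = $54.4824
Bill = $68.48

$68.48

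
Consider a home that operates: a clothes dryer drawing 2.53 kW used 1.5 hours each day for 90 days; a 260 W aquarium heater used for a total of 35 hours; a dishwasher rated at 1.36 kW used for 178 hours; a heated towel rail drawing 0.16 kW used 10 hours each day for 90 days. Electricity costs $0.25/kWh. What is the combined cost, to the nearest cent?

clothes dryer: Runtime = 1.5 h/day × 90 days = 135 h
clothes dryer: 2.53 kW × 135 h = 341.55 kWh
aquarium heater: 0.26 kW × 35 h = 9.1 kWh
dishwasher: 1.36 kW × 178 h = 242.08 kWh
heated towel rail: Runtime = 10 h/day × 90 days = 900 h
heated towel rail: 0.16 kW × 900 h = 144 kWh
Total energy = 736.73 kWh
Cost = 736.73 × $0.25 = $184.18

$184.18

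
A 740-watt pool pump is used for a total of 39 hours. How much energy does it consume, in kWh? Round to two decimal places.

28.86 kWh

Energy = 0.74 kW × 39 h = 28.86 kWh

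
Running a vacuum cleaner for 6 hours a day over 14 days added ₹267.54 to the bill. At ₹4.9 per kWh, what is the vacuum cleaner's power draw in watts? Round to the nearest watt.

Energy = ₹267.54 ÷ ₹4.9/kWh = 54.6 kWh
Runtime = 6 h/day × 14 days = 84 h
Power = 54.6 kWh ÷ 84 h = 0.65 kW = 650 W

650 W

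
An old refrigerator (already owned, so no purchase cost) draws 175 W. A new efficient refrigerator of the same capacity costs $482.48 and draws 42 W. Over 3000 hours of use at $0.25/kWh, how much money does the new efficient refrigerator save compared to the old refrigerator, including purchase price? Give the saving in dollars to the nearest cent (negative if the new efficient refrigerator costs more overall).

old refrigerator: $0.00 + (175/1000) kW × 3000 h × $0.25 = $0.00 + $131.25 = $131.25
new efficient refrigerator: $482.48 + (42/1000) kW × 3000 h × $0.25 = $482.48 + $31.5 = $513.98
Saving = $131.25 − $513.98 = −$382.73

-$382.73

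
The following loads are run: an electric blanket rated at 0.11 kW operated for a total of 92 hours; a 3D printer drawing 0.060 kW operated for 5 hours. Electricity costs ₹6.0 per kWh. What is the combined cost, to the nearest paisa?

₹62.52

electric blanket: 0.11 kW × 92 h = 10.12 kWh
3D printer: 0.06 kW × 5 h = 0.3 kWh
Total energy = 10.42 kWh
Cost = 10.42 × ₹6.0 = ₹62.52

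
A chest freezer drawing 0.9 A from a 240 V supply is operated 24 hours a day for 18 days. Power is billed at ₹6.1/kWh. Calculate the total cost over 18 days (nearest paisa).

Power = 0.9 A × 240 V = 216 W = 0.216 kW
Runtime = 24 h × 18 = 432 h
Energy = 0.216 kW × 432 h = 93.312 kWh
Cost = 93.312 kWh × ₹6.1/kWh = ₹569.20

₹569.20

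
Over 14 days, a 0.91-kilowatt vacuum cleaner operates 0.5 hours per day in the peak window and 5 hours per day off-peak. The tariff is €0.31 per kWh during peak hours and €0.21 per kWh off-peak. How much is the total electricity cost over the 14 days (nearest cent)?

€15.35

Peak energy = 0.91 kW × 0.5 h × 14 = 6.37 kWh
Off-peak energy = 0.91 kW × 5 h × 14 = 63.7 kWh
Cost = 6.37 × €0.31 + 63.7 × €0.21 = €1.9747 + €13.377 = €15.35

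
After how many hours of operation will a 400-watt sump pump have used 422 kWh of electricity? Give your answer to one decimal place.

Hours = 422 kWh ÷ 0.4 kW = 1055.0 h

1055.0 h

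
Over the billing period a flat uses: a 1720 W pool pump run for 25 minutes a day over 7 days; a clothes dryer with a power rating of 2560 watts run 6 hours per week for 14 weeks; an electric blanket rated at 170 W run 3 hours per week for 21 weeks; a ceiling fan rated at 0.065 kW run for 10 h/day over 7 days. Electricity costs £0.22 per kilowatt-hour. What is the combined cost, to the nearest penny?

pool pump: Runtime = 25 min × 7 = 175 min = 2.916666… h
pool pump: 1.72 kW × 2.916666… h = 5.016666… kWh
clothes dryer: Runtime = 6 h/week × 14 weeks = 84 h
clothes dryer: 2.56 kW × 84 h = 215.04 kWh
electric blanket: Runtime = 3 h/week × 21 weeks = 63 h
electric blanket: 0.17 kW × 63 h = 10.71 kWh
ceiling fan: Runtime = 10 h/day × 7 days = 70 h
ceiling fan: 0.065 kW × 70 h = 4.55 kWh
Total energy = 235.316666… kWh
Cost = 235.316666… × £0.22 = £51.77

£51.77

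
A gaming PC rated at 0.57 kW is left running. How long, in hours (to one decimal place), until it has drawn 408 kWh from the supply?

715.8 h

Hours = 408 kWh ÷ 0.57 kW = 715.8 h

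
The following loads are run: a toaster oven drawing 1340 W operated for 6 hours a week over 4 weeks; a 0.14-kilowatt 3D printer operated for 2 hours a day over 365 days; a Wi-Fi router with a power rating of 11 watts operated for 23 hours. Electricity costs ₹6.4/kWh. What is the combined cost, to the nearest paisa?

toaster oven: Runtime = 6 h/week × 4 weeks = 24 h
toaster oven: 1.34 kW × 24 h = 32.16 kWh
3D printer: Runtime = 2 h/day × 365 days = 730 h
3D printer: 0.14 kW × 730 h = 102.2 kWh
Wi-Fi router: 0.011 kW × 23 h = 0.253 kWh
Total energy = 134.613 kWh
Cost = 134.613 × ₹6.4 = ₹861.52

₹861.52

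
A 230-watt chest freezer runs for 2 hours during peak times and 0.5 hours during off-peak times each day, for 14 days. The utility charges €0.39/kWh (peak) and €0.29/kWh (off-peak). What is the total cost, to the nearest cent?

Peak energy = 0.23 kW × 2 h × 14 = 6.44 kWh
Off-peak energy = 0.23 kW × 0.5 h × 14 = 1.61 kWh
Cost = 6.44 × €0.39 + 1.61 × €0.29 = €2.5116 + €0.4669 = €2.98

€2.98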